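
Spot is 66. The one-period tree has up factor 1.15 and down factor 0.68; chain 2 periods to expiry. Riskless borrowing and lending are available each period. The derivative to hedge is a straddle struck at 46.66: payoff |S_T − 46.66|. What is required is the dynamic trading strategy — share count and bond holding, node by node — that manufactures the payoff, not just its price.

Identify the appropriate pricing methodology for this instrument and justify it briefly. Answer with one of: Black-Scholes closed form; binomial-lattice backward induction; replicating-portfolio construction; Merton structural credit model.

Key observation: what is demanded is not a single number but the (Δ, B) position at each node of the 1.15/0.68 tree starting at 66; constructing those positions is the replicating-portfolio method.

framework: replicating-portfolio construction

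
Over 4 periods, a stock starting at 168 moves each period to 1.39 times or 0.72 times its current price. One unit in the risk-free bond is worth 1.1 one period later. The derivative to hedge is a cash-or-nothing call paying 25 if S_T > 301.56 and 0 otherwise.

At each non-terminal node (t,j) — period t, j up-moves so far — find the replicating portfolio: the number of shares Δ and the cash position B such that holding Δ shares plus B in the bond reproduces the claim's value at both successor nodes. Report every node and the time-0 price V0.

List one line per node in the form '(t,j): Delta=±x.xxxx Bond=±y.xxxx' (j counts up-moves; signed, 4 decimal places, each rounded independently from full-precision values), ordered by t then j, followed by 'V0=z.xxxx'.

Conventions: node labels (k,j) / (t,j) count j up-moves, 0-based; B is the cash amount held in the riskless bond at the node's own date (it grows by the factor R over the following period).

Arbitrage-free pricing uses the up-move probability p* = (R−d)/(u−d) = 0.5672, discounting each step at R = 1.1.
Terminal payoffs: V(4,0)=0.0000, V(4,1)=0.0000, V(4,2)=0.0000, V(4,3)=25.0000, V(4,4)=25.0000
(3,0): S=62.7057. Δ = (V_up−V_dn)/(S_up−S_dn) = (0.0000−0.0000)/(87.1609−45.1481) = 0.0000. V = [p*·0.0000 + (1−p*)·0.0000]/1.1 = 0.0000. B = V − Δ·S = 0.0000.
(3,1): S=121.0568. Δ = (V_up−V_dn)/(S_up−S_dn) = (0.0000−0.0000)/(168.2689−87.1609) = 0.0000. V = [p*·0.0000 + (1−p*)·0.0000]/1.1 = 0.0000. B = V − Δ·S = 0.0000.
(3,2): S=233.7068. Δ = (V_up−V_dn)/(S_up−S_dn) = (25.0000−0.0000)/(324.8525−168.2689) = 0.1597. V = [p*·25.0000 + (1−p*)·0.0000]/1.1 = 12.8901. B = V − Δ·S = -24.4233.
(3,3): S=451.1840. Δ = (V_up−V_dn)/(S_up−S_dn) = (25.0000−25.0000)/(627.1457−324.8525) = 0.0000. V = [p*·25.0000 + (1−p*)·25.0000]/1.1 = 22.7273. B = V − Δ·S = 22.7273.
(2,0): S=87.0912. Δ = (V_up−V_dn)/(S_up−S_dn) = (0.0000−0.0000)/(121.0568−62.7057) = 0.0000. V = [p*·0.0000 + (1−p*)·0.0000]/1.1 = 0.0000. B = V − Δ·S = 0.0000.
(2,1): S=168.1344. Δ = (V_up−V_dn)/(S_up−S_dn) = (12.8901−0.0000)/(233.7068−121.0568) = 0.1144. V = [p*·12.8901 + (1−p*)·0.0000]/1.1 = 6.6462. B = V − Δ·S = -12.5928.
(2,2): S=324.5928. Δ = (V_up−V_dn)/(S_up−S_dn) = (22.7273−12.8901)/(451.1840−233.7068) = 0.0452. V = [p*·22.7273 + (1−p*)·12.8901]/1.1 = 16.7904. B = V − Δ·S = 2.1080.
(1,0): S=120.9600. Δ = (V_up−V_dn)/(S_up−S_dn) = (6.6462−0.0000)/(168.1344−87.0912) = 0.0820. V = [p*·6.6462 + (1−p*)·0.0000]/1.1 = 3.4268. B = V − Δ·S = -6.4929.
(1,1): S=233.5200. Δ = (V_up−V_dn)/(S_up−S_dn) = (16.7904−6.6462)/(324.5928−168.1344) = 0.0648. V = [p*·16.7904 + (1−p*)·6.6462]/1.1 = 11.2724. B = V − Δ·S = -3.8682.
(0,0): S=168.0000. Δ = (V_up−V_dn)/(S_up−S_dn) = (11.2724−3.4268)/(233.5200−120.9600) = 0.0697. V = [p*·11.2724 + (1−p*)·3.4268]/1.1 = 7.1605. B = V − Δ·S = -4.5493.
Sanity check at the root: Δ(0,0)·S0 + B(0,0) reproduces V0 = 7.1605.

(0,0): Delta=0.0697 Bond=-4.5493
(1,0): Delta=0.0820 Bond=-6.4929
(1,1): Delta=0.0648 Bond=-3.8682
(2,0): Delta=0.0000 Bond=0.0000
(2,1): Delta=0.1144 Bond=-12.5928
(2,2): Delta=0.0452 Bond=2.1080
(3,0): Delta=0.0000 Bond=0.0000
(3,1): Delta=0.0000 Bond=0.0000
(3,2): Delta=0.1597 Bond=-24.4233
(3,3): Delta=0.0000 Bond=22.7273
V0=7.1605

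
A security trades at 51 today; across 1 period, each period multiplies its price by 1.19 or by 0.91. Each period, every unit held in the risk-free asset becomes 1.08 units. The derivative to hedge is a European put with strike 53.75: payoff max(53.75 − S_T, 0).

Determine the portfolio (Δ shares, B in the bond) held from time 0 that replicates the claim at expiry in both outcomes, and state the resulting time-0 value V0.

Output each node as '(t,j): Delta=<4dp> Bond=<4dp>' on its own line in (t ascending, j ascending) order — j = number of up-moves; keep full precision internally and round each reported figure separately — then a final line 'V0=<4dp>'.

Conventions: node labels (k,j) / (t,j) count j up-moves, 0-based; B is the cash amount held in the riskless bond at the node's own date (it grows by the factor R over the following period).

Since d<R<u, set p* = (R−d)/(u−d) = 0.6071; price each node as the discounted p*-expectation of its children.
Terminal payoffs: V(1,0)=7.3400, V(1,1)=0.0000
  t=0,j=0: stock 51.0000 → up 60.6900 (V=0.0000), down 46.4100 (V=7.3400). Price 2.6700; hedge Δ=-0.5140, bond B=28.8843.
As a check, the time-0 holding Δ(0,0)·S0 + B(0,0) comes to 2.6700 — exactly V0.

(0,0): Delta=-0.5140 Bond=28.8843
V0=2.6700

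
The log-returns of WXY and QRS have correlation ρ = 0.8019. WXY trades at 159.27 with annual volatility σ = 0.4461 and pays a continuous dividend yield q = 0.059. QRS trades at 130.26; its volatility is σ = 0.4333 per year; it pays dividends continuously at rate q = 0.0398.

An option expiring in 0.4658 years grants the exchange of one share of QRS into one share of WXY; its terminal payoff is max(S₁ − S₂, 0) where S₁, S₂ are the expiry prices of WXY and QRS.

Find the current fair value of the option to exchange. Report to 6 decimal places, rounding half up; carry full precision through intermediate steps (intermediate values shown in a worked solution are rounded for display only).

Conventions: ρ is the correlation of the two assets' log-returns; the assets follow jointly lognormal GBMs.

exchange price = 29.229065

σ_eff = √(σ₁² + σ₂² − 2ρσ₁σ₂) = √(0.4461² + 0.4333² − 2·0.8019·0.4461·0.4333) = 0.277033
d₁ = (ln(S₁/S₂) + (q₂ − q₁ + σ_eff²/2)T) / (σ_eff√T) = (ln(159.27/130.26) + (0.0398 − 0.059 + 0.038374)·0.4658) / 0.189074 = 1.110675
d₂ = d₁ − σ_eff√T = 1.110675 − 0.189074 = 0.921601
N(d₁) = 0.866646,  N(d₂) = 0.821632
V = S₁·e^{−q₁T}·N(d₁) − S₂·e^{−q₂T}·N(d₂) = 134.288936 − 105.059871 = 29.229065
Key observation: no risk-free rate is needed — with the second asset as numeraire the exchange option is a call on the ratio S₁/S₂, and r cancels out of the value.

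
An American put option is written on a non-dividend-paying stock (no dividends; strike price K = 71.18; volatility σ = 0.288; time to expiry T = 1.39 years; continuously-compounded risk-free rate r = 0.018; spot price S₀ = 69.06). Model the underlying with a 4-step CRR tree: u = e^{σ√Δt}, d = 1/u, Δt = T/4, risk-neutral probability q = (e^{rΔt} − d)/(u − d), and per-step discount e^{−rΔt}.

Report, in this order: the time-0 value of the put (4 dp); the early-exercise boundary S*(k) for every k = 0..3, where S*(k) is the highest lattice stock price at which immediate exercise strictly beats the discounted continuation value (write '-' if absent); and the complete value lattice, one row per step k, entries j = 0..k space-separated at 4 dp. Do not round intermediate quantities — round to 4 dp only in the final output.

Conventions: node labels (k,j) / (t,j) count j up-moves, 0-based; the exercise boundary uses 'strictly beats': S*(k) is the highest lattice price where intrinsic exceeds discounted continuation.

params: Δt=0.34750 u=1.18504 d=0.84386 q=0.47605 e^(-rΔt)=0.99376
t_4 payoffs: 36.1613 22.0029 2.1200 0.0000 0.0000
t_3: node(3,0) S=41.4984 payoff=29.6816 vs cont=29.2377 → 29.6816 [stop]  node(3,1) S=58.2767 payoff=12.9033 vs cont=12.4595 → 12.9033 [stop]  node(3,2) S=81.8386 payoff=0.0000 vs cont=1.1038 → 1.1038 [wait]  node(3,3) S=114.9269 payoff=0.0000 vs cont=0.0000 → 0.0000 [wait]  ⇒ S*(3)=58.2767
t_2: node(2,0) S=49.1771 payoff=22.0029 vs cont=21.5590 → 22.0029 [stop]  node(2,1) S=69.0600 payoff=2.1200 vs cont=7.2408 → 7.2408 [wait]  node(2,2) S=96.9817 payoff=0.0000 vs cont=0.5748 → 0.5748 [wait]  ⇒ S*(2)=49.1771
t_1: node(1,0) S=58.2767 payoff=12.9033 vs cont=14.8820 → 14.8820 [wait]  node(1,1) S=81.8386 payoff=0.0000 vs cont=4.0420 → 4.0420 [wait]  ⇒ S*(1)=-
t_0: node(0,0) S=69.0600 payoff=2.1200 vs cont=9.6610 → 9.6610 [wait]  ⇒ S*(0)=-

price = 9.6610
boundary = - - 49.1771 58.2767
tree:
9.6610
14.8820 4.0420
22.0029 7.2408 0.5748
29.6816 12.9033 1.1038 0.0000
36.1613 22.0029 2.1200 0.0000 0.0000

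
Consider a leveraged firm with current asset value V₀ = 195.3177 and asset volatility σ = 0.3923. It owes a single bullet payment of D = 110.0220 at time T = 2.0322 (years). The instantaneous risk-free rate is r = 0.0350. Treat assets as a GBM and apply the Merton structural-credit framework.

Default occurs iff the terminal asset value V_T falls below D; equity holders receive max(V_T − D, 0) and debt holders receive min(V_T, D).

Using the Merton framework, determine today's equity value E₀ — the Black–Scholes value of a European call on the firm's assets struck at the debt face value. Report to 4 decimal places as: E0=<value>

E0=97.6035

Apply the equity-as-call identities (strike 110.0220, horizon 2.0322 years):
d₁ = [ln(V₀/D) + (r + σ²/2)T] / (σ√T)
   = [ln(195.3177/110.0220) + (0.0350 + 0.5·0.3923²)·2.0322] / (0.3923·√2.0322)
   = [0.573947 + 0.227504] / 0.559244 = 1.433097
d₂ = d₁ − σ√T = 1.433097 − 0.559244 = 0.873853
N(d₁) = 0.924085,  N(d₂) = 0.808901,  e^(−rT) = 0.931344
E₀ = V₀·N(d₁) − D·e^(−rT)·N(d₂)
   = 195.3177·0.924085 − 110.0220·0.931344·0.808901 = 97.603469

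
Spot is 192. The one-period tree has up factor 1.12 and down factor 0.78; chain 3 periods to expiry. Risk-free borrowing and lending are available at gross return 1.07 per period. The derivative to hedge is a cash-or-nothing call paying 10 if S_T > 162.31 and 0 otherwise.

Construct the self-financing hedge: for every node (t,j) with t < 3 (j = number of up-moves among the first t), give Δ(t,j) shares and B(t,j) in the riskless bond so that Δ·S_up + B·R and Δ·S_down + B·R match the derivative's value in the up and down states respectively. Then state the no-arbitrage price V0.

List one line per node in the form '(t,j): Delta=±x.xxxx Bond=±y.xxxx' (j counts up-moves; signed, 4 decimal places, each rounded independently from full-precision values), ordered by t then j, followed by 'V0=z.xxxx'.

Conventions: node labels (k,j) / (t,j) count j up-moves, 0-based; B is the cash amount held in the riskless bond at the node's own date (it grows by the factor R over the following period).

(0,0): Delta=0.0336 Bond=1.2407
(1,0): Delta=0.1566 Bond=-17.0910
(1,1): Delta=0.0188 Bond=4.5032
(2,0): Delta=0.0000 Bond=0.0000
(2,1): Delta=0.1754 Bond=-21.4404
(2,2): Delta=0.0000 Bond=9.3458
V0=7.6853

Arbitrage-free pricing uses the up-move probability p* = (R−d)/(u−d) = 0.8529, discounting each step at R = 1.07.
Terminal payoffs: V(3,0)=0.0000, V(3,1)=0.0000, V(3,2)=10.0000, V(3,3)=10.0000
Node (2,0) S=116.8128: V=(p*·0.0000+(1−p*)·0.0000)/1.07=0.0000; Δ=(0.0000−0.0000)/(130.8303−91.1140)=0.0000; B=V−Δ·S=0.0000
Node (2,1) S=167.7312: V=(p*·10.0000+(1−p*)·0.0000)/1.07=7.9714; Δ=(10.0000−0.0000)/(187.8589−130.8303)=0.1754; B=V−Δ·S=-21.4404
Node (2,2) S=240.8448: V=(p*·10.0000+(1−p*)·10.0000)/1.07=9.3458; Δ=(10.0000−10.0000)/(269.7462−187.8589)=0.0000; B=V−Δ·S=9.3458
Node (1,0) S=149.7600: V=(p*·7.9714+(1−p*)·0.0000)/1.07=6.3543; Δ=(7.9714−0.0000)/(167.7312−116.8128)=0.1566; B=V−Δ·S=-17.0910
Node (1,1) S=215.0400: V=(p*·9.3458+(1−p*)·7.9714)/1.07=8.5455; Δ=(9.3458−7.9714)/(240.8448−167.7312)=0.0188; B=V−Δ·S=4.5032
Node (0,0) S=192.0000: V=(p*·8.5455+(1−p*)·6.3543)/1.07=7.6853; Δ=(8.5455−6.3543)/(215.0400−149.7600)=0.0336; B=V−Δ·S=1.2407
Verification: the root portfolio costs Δ(0,0)·S0 + B(0,0) = 7.6853, matching V0.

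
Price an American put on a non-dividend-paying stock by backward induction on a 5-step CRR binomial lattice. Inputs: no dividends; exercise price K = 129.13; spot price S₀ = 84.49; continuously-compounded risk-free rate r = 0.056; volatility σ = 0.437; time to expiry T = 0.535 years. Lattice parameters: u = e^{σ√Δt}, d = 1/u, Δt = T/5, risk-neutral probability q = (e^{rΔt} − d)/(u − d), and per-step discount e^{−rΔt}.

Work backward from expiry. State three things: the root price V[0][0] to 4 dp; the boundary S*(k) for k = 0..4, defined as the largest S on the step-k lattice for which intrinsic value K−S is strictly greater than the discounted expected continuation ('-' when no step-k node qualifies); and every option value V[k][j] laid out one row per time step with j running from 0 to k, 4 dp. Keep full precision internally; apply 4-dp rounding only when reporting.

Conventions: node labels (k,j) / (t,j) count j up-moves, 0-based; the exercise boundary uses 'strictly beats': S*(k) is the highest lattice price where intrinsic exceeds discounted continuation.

params: Δt=0.10700 u=1.15367 d=0.86680 q=0.48527 e^(-rΔt)=0.99403
t_5 payoffs: 87.7871 74.1047 55.8940 31.6566 0.0000 0.0000
t_4: node(4,0) S=47.6960 payoff=81.4340 vs cont=80.6626 → 81.4340 [stop]  node(4,1) S=63.4810 payoff=65.6490 vs cont=64.8776 → 65.6490 [stop]  node(4,2) S=84.4900 payoff=44.6400 vs cont=43.8686 → 44.6400 [stop]  node(4,3) S=112.4520 payoff=16.6780 vs cont=16.1971 → 16.6780 [stop]  node(4,4) S=149.6679 payoff=0.0000 vs cont=0.0000 → 0.0000 [wait]  ⇒ S*(4)=112.4520
t_3: node(3,0) S=55.0253 payoff=74.1047 vs cont=73.3332 → 74.1047 [stop]  node(3,1) S=73.2360 payoff=55.8940 vs cont=55.1226 → 55.8940 [stop]  node(3,2) S=97.4734 payoff=31.6566 vs cont=30.8852 → 31.6566 [stop]  node(3,3) S=129.7322 payoff=0.0000 vs cont=8.5333 → 8.5333 [wait]  ⇒ S*(3)=97.4734
t_2: node(2,0) S=63.4810 payoff=65.6490 vs cont=64.8776 → 65.6490 [stop]  node(2,1) S=84.4900 payoff=44.6400 vs cont=43.8686 → 44.6400 [stop]  node(2,2) S=112.4520 payoff=16.6780 vs cont=20.3134 → 20.3134 [wait]  ⇒ S*(2)=84.4900
t_1: node(1,0) S=73.2360 payoff=55.8940 vs cont=55.1226 → 55.8940 [stop]  node(1,1) S=97.4734 payoff=31.6566 vs cont=32.6388 → 32.6388 [wait]  ⇒ S*(1)=73.2360
t_0: node(0,0) S=84.4900 payoff=44.6400 vs cont=44.3423 → 44.6400 [stop]  ⇒ S*(0)=84.4900

price = 44.6400
boundary = 84.4900 73.2360 84.4900 97.4734 112.4520
tree:
44.6400
55.8940 32.6388
65.6490 44.6400 20.3134
74.1047 55.8940 31.6566 8.5333
81.4340 65.6490 44.6400 16.6780 0.0000
87.7871 74.1047 55.8940 31.6566 0.0000 0.0000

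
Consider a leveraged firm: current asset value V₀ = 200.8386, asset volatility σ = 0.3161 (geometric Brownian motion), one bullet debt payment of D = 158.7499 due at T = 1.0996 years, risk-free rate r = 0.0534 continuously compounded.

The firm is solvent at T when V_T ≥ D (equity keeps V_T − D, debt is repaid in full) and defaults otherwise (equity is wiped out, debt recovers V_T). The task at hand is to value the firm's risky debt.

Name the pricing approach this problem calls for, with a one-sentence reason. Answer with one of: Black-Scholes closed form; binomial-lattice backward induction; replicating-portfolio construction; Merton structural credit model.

Key observation: the data describe a firm's assets (V₀ = 200.8386, GBM) and a single zero-coupon debt of face 158.7499, so credit quantities follow from equity-as-call in the structural model.

framework: Merton structural credit model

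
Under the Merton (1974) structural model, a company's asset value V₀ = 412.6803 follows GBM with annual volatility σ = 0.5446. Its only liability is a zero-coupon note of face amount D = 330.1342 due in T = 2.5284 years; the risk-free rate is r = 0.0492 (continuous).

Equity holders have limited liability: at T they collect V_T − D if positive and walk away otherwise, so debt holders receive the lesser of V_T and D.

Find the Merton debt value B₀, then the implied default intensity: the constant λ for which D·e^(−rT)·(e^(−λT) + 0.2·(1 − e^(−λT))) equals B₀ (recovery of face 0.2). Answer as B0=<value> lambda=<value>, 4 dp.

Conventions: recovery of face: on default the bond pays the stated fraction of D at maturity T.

B0=225.4615 lambda=0.1317

Equity is a call on the firm's assets struck at D = 330.1342:
d₁ = [ln(V₀/D) + (r + σ²/2)T] / (σ√T)
   = [ln(412.6803/330.1342) + (0.0492 + 0.5·0.5446²)·2.5284] / (0.5446·√2.5284)
   = [0.223174 + 0.499345] / 0.865965 = 0.834351
d₂ = d₁ − σ√T = 0.834351 − 0.865965 = -0.031614
N(d₁) = 0.797958,  N(d₂) = 0.487390,  e^(−rT) = 0.883029
E₀ = V₀·N(d₁) − D·e^(−rT)·N(d₂)
   = 412.6803·0.797958 − 330.1342·0.883029·0.487390 = 187.218782
B₀ = V₀ − E₀ = 412.6803 − 187.218782 = 225.461518
e^(−λT) = (B₀·e^(rT)/D − 0.2)/(1 − 0.2) = (225.4615·1.132466/330.1342 − 0.2)/0.8 = 0.71675614
λ = −ln(0.71675614)/2.5284 = 0.131712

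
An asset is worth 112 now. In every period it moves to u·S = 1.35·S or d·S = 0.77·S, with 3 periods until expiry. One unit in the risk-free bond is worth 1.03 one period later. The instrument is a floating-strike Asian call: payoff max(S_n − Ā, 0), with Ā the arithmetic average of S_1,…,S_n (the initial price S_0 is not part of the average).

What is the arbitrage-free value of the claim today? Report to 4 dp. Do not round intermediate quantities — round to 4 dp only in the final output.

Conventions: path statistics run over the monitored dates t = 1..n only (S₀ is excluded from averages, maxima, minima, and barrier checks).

Set p* = 0.4483 (from d < R < u); the path-dependent value is the discounted p*-expectation over all price paths.
Enumerate all 2^3 = 8 price paths (U = up ×1.35, D = down ×0.77); each path with k up-moves has probability p*^k·(1−p*)^(3−k).
DDD: Ā=67.9255, payoff=0.0000, prob=0.167945
UDD: Ā=119.0902, payoff=0.0000, prob=0.136455
DUD: Ā=97.4368, payoff=0.0000, prob=0.136455
UUD: Ā=170.8308, payoff=0.0000, prob=0.110870
DDU: Ā=80.7638, payoff=8.8827, prob=0.136455
UDU: Ā=141.5988, payoff=15.5736, prob=0.110870
DUU: Ā=119.9455, payoff=37.2269, prob=0.110870
UUU: Ā=210.2940, payoff=65.2680, prob=0.090082
Price = Σ prob·payoff / R^3 = 12.945514 / 1.092727 = 11.8470

price = 11.8470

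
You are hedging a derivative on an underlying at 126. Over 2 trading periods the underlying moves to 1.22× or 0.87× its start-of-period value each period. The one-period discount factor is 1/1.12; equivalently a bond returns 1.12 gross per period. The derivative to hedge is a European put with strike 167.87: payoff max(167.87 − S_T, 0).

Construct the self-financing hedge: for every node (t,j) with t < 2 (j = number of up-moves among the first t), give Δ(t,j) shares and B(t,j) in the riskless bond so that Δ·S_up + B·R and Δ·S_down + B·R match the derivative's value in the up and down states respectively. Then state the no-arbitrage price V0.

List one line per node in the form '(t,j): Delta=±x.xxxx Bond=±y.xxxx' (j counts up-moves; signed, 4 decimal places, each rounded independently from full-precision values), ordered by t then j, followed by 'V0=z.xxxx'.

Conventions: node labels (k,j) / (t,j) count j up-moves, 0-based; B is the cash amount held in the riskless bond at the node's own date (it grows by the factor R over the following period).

(0,0): Delta=-0.7156 Bond=105.9858
(1,0): Delta=-1.0000 Bond=149.8839
(1,1): Delta=-0.6344 Bond=106.2321
V0=15.8247

No-arbitrage ⇒ martingale measure with p* = (R−d)/(u−d) = 0.7143.
Expiry values: V(2,0)=72.5006, V(2,1)=34.1336, V(2,2)=0.0000
  t=1,j=0: stock 109.6200 → up 133.7364 (V=34.1336), down 95.3694 (V=72.5006). Price 40.2639; hedge Δ=-1.0000, bond B=149.8839.
  t=1,j=1: stock 153.7200 → up 187.5384 (V=0.0000), down 133.7364 (V=34.1336). Price 8.7076; hedge Δ=-0.6344, bond B=106.2321.
  t=0,j=0: stock 126.0000 → up 153.7200 (V=8.7076), down 109.6200 (V=40.2639). Price 15.8247; hedge Δ=-0.7156, bond B=105.9858.
Sanity check at the root: Δ(0,0)·S0 + B(0,0) reproduces V0 = 15.8247.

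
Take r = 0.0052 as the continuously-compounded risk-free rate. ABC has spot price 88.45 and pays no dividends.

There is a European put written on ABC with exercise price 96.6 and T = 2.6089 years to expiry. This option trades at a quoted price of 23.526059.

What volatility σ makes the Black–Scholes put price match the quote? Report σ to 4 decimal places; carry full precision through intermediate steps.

At σ = 0.3408 the Black–Scholes value reproduces the quote:
σ√T = 0.3408·√2.6089 = 0.550463
d₁ = (ln(S/K) + (r+σ²/2)T) / (σ√T) = (ln(88.45/96.6) + (0.0052+0.3408²/2)·2.6089) / 0.550463 = (-0.088141 + 0.165071) / 0.550463 = 0.139755
d₂ = d₁ − σ√T = 0.139755 − 0.550463 = -0.410708
e^{−rT} = 0.986525
N(−d₁) = 0.444427,  N(−d₂) = 0.659357
V = K·e^{−rT}·N(−d₂) − S·N(−d₁) = 62.835618 − 39.309559 = 23.526059 (equal to the quote); since ∂V/∂σ > 0 for all σ, the implied volatility is unique

sigma = 0.3408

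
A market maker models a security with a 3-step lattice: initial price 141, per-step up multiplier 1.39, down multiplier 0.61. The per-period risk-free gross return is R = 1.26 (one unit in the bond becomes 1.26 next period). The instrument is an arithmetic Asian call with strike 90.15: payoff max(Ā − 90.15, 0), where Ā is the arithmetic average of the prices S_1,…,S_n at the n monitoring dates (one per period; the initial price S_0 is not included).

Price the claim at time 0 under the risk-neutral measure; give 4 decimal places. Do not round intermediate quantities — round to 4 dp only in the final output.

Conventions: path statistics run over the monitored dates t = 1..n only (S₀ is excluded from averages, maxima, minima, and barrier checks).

Risk-neutral up-probability p* = (R−d)/(u−d) = (1.26−0.61)/(1.39−0.61) = 0.8333; the claim prices as the p*-weighted sum of path payoffs discounted by R^3.
Enumerate all 2^3 = 8 price paths (U = up ×1.39, D = down ×0.61); each path with k up-moves has probability p*^k·(1−p*)^(3−k).
DDD: Ā=56.8268, payoff=0.0000, prob=0.004630
UDD: Ā=129.4906, payoff=39.3406, prob=0.023148
DUD: Ā=92.8306, payoff=2.6806, prob=0.023148
UUD: Ā=211.5320, payoff=121.3820, prob=0.115741
DDU: Ā=70.4680, payoff=0.0000, prob=0.023148
UDU: Ā=160.5746, payoff=70.4246, prob=0.115741
DUU: Ā=123.9146, payoff=33.7646, prob=0.115741
UUU: Ā=282.3628, payoff=192.2128, prob=0.578704
Price = Σ prob·payoff / R^3 = 138.314748 / 2.000376 = 69.1444

price = 69.1444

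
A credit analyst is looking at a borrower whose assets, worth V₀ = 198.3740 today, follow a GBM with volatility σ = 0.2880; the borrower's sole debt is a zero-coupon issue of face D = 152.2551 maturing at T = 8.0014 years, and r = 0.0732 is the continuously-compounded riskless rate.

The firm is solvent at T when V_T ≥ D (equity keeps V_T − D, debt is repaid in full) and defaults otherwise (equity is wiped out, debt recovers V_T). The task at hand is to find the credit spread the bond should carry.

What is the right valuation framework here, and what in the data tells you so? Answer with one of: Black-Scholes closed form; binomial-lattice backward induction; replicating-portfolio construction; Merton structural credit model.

framework: Merton structural credit model

Key observation: with the firm-asset dynamics (V₀ = 198.3740) and a single zero-coupon liability of face 152.2551 given, debt value, spread, and default probability all derive from the option view of the balance sheet.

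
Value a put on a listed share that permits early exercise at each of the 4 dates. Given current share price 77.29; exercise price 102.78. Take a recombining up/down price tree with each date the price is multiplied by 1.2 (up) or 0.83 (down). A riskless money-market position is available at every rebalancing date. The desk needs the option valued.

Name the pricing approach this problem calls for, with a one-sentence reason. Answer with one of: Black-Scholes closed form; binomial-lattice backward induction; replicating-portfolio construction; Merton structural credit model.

Key observation: an American put (K = 102.78, S₀ = 77.29) on a 4-date tree has no closed form — the optimal stopping decision is embedded and must be resolved recursively from expiry.

framework: binomial-lattice backward induction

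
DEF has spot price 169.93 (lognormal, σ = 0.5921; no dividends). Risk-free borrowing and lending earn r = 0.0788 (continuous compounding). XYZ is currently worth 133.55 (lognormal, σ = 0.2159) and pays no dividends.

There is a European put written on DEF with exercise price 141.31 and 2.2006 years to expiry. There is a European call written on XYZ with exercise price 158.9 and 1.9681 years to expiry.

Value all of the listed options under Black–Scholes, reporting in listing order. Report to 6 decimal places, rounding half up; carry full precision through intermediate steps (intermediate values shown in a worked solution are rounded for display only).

[DEF put K=141.31]
σ√T = 0.5921·√2.2006 = 0.878346
d₁ = (ln(S/K) + (r+σ²/2)T) / (σ√T) = (ln(169.93/141.31) + (0.0788+0.5921²/2)·2.2006) / 0.878346 = (0.184431 + 0.559153) / 0.878346 = 0.846573
d₂ = d₁ − σ√T = 0.846573 − 0.878346 = -0.031773
e^{−rT} = 0.840795
N(−d₁) = 0.198617,  N(−d₂) = 0.512674
price = K·e^{−rT}·N(−d₂) − S·N(−d₁) = 60.912165 − 33.750935 = 27.161230
[XYZ call K=158.9]
σ√T = 0.2159·√1.9681 = 0.302884
d₁ = (ln(S/K) + (r+σ²/2)T) / (σ√T) = (ln(133.55/158.9) + (0.0788+0.2159²/2)·1.9681) / 0.302884 = (-0.173799 + 0.200956) / 0.302884 = 0.089660
d₂ = d₁ − σ√T = 0.089660 − 0.302884 = -0.213224
e^{−rT} = 0.856341
N(d₁) = 0.535721,  N(d₂) = 0.415576
price = S·N(d₁) − K·e^{−rT}·N(d₂) = 71.545563 − 56.548525 = 14.997039

price(DEF put K=141.31) = 27.161230
price(XYZ call K=158.9) = 14.997039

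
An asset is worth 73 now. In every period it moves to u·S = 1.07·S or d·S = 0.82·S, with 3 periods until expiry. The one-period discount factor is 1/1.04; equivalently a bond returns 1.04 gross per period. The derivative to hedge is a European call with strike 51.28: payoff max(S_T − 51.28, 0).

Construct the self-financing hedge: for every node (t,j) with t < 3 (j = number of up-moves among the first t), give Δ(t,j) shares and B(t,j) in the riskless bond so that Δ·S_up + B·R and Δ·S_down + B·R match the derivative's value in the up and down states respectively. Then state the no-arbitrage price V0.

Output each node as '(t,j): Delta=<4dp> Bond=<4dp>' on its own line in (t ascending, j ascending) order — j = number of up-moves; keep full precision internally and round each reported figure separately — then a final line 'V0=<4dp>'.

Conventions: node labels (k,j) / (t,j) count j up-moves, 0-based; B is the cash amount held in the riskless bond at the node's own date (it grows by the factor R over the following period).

(0,0): Delta=0.9920 Bond=-44.9834
(1,0): Delta=0.9150 Bond=-42.1736
(1,1): Delta=1.0000 Bond=-47.4112
(2,0): Delta=0.1011 Bond=-3.9144
(2,1): Delta=1.0000 Bond=-49.3077
(2,2): Delta=1.0000 Bond=-49.3077
V0=27.4292

Arbitrage-free pricing uses the up-move probability p* = (R−d)/(u−d) = 0.8800, discounting each step at R = 1.04.
Expiry values: V(3,0)=0.0000, V(3,1)=1.2412, V(3,2)=17.2537, V(3,3)=38.1481
  t=2,j=0: stock 49.0852 → up 52.5212 (V=1.2412), down 40.2499 (V=0.0000). Price 1.0502; hedge Δ=0.1011, bond B=-3.9144.
  t=2,j=1: stock 64.0502 → up 68.5337 (V=17.2537), down 52.5212 (V=1.2412). Price 14.7425; hedge Δ=1.0000, bond B=-49.3077.
  t=2,j=2: stock 83.5777 → up 89.4281 (V=38.1481), down 68.5337 (V=17.2537). Price 34.2700; hedge Δ=1.0000, bond B=-49.3077.
  t=1,j=0: stock 59.8600 → up 64.0502 (V=14.7425), down 49.0852 (V=1.0502). Price 12.5956; hedge Δ=0.9150, bond B=-42.1736.
  t=1,j=1: stock 78.1100 → up 83.5777 (V=34.2700), down 64.0502 (V=14.7425). Price 30.6988; hedge Δ=1.0000, bond B=-47.4112.
  t=0,j=0: stock 73.0000 → up 78.1100 (V=30.6988), down 59.8600 (V=12.5956). Price 27.4292; hedge Δ=0.9920, bond B=-44.9834.
Verification: the root portfolio costs Δ(0,0)·S0 + B(0,0) = 27.4292, matching V0.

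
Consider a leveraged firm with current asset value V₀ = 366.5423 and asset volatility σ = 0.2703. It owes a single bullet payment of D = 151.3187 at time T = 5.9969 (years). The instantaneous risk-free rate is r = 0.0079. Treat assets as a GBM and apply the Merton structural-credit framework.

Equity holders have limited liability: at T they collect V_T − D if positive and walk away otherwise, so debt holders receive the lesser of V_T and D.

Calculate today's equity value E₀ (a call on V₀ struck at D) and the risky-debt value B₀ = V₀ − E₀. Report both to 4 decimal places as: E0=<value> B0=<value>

E0=227.4995 B0=139.0428

With assets at 366.5423 and a single debt payment of 151.3187 at 5.9969 years:
d₁ = [ln(V₀/D) + (r + σ²/2)T] / (σ√T)
   = [ln(366.5423/151.3187) + (0.0079 + 0.5·0.2703²)·5.9969] / (0.2703·√5.9969)
   = [0.884726 + 0.266449] / 0.661926 = 1.739128
d₂ = d₁ − σ√T = 1.739128 − 0.661926 = 1.077202
N(d₁) = 0.958994,  N(d₂) = 0.859305,  e^(−rT) = 0.953729
E₀ = V₀·N(d₁) − D·e^(−rT)·N(d₂)
   = 366.5423·0.958994 − 151.3187·0.953729·0.859305 = 227.499450
B₀ = V₀ − E₀ = 366.5423 − 227.499450 = 139.042850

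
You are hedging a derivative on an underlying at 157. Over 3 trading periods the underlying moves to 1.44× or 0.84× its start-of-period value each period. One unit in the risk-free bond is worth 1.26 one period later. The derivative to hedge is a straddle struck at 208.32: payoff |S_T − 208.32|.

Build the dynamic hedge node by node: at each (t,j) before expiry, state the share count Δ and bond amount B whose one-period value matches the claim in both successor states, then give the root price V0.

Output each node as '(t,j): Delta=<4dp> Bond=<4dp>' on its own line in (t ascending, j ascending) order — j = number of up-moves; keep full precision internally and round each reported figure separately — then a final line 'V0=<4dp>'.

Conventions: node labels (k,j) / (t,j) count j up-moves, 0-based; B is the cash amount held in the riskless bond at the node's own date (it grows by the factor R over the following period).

(0,0): Delta=0.6459 Bond=-36.2161
(1,0): Delta=-0.0852 Bond=50.7893
(1,1): Delta=0.8287 Bond=-86.9558
(2,0): Delta=-1.0000 Bond=165.3333
(2,1): Delta=0.1435 Bond=20.5636
(2,2): Delta=1.0000 Bond=-165.3333
V0=65.1922

Arbitrage-free pricing uses the up-move probability p* = (R−d)/(u−d) = 0.7000, discounting each step at R = 1.26.
At maturity the claim pays: V(3,0)=115.2655, V(3,1)=48.7980, V(3,2)=65.1464, V(3,3)=260.4795
  t=2,j=0: stock 110.7792 → up 159.5220 (V=48.7980), down 93.0545 (V=115.2655). Price 54.5541; hedge Δ=-1.0000, bond B=165.3333.
  t=2,j=1: stock 189.9072 → up 273.4664 (V=65.1464), down 159.5220 (V=48.7980). Price 47.8110; hedge Δ=0.1435, bond B=20.5636.
  t=2,j=2: stock 325.5552 → up 468.7995 (V=260.4795), down 273.4664 (V=65.1464). Price 160.2219; hedge Δ=1.0000, bond B=-165.3333.
  t=1,j=0: stock 131.8800 → up 189.9072 (V=47.8110), down 110.7792 (V=54.5541). Price 39.5507; hedge Δ=-0.0852, bond B=50.7893.
  t=1,j=1: stock 226.0800 → up 325.5552 (V=160.2219), down 189.9072 (V=47.8110). Price 100.3957; hedge Δ=0.8287, bond B=-86.9558.
  t=0,j=0: stock 157.0000 → up 226.0800 (V=100.3957), down 131.8800 (V=39.5507). Price 65.1922; hedge Δ=0.6459, bond B=-36.2161.
Check: Δ(0,0)·S0 + B(0,0) = 65.1922 = V0.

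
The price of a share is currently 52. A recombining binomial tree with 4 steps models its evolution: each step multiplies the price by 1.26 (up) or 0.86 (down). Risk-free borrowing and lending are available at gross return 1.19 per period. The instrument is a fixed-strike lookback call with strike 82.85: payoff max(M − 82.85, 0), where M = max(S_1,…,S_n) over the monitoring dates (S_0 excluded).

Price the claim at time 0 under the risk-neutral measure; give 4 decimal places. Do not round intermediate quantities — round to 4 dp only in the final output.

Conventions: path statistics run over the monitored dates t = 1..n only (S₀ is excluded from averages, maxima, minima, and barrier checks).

price = 13.1466

Risk-neutral up-probability p* = (R−d)/(u−d) = (1.19−0.86)/(1.26−0.86) = 0.8250; the claim prices as the p*-weighted sum of path payoffs discounted by R^4.
Enumerate all 2^4 = 16 price paths (U = up ×1.26, D = down ×0.86); each path with k up-moves has probability p*^k·(1−p*)^(4−k).
DDDD: M=44.7200, payoff=0.0000, prob=0.000938
UDDD: M=65.5200, payoff=0.0000, prob=0.004421
DUDD: M=56.3472, payoff=0.0000, prob=0.004421
UUDD: M=82.5552, payoff=0.0000, prob=0.020844
DDUD: M=48.4586, payoff=0.0000, prob=0.004421
UDUD: M=70.9975, payoff=0.0000, prob=0.020844
DUUD: M=70.9975, payoff=0.0000, prob=0.020844
UUUD: M=104.0196, payoff=21.1696, prob=0.098265
DDDU: M=44.7200, payoff=0.0000, prob=0.004421
UDDU: M=65.5200, payoff=0.0000, prob=0.020844
DUDU: M=61.0578, payoff=0.0000, prob=0.020844
UUDU: M=89.4568, payoff=6.6068, prob=0.098265
DDUU: M=61.0578, payoff=0.0000, prob=0.020844
UDUU: M=89.4568, payoff=6.6068, prob=0.098265
DUUU: M=89.4568, payoff=6.6068, prob=0.098265
UUUU: M=131.0646, payoff=48.2146, prob=0.463250
Price = Σ prob·payoff / R^4 = 26.363340 / 2.005339 = 13.1466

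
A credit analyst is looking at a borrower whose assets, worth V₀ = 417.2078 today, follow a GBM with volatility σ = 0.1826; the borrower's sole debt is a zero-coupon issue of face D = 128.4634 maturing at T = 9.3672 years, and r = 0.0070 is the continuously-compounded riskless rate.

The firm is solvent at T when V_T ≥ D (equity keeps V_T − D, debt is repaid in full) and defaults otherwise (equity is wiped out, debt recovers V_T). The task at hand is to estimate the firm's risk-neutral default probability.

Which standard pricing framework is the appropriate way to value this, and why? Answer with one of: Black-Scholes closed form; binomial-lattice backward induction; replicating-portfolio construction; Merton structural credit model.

framework: Merton structural credit model

Key observation: the asked-for credit quantity lives on the firm's capital structure — asset value, asset volatility, debt face 128.4634 — which is the structural model's domain.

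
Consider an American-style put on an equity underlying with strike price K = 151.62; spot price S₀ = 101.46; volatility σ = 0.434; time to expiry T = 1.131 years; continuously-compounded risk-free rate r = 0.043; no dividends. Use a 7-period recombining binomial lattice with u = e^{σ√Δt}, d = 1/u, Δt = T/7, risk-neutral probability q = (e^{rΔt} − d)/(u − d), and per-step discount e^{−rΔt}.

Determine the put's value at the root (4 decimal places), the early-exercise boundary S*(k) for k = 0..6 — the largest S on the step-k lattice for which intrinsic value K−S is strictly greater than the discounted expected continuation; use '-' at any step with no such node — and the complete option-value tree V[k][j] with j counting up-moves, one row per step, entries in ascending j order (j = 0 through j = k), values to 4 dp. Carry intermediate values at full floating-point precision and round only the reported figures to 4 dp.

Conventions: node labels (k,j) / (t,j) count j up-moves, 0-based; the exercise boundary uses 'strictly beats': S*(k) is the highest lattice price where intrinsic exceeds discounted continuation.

Δt=0.16157, u=1.19059, d=0.83992, q=0.47638, disc=e^(-rΔt)=0.99308
k=7 terminal: V=max(K-S,0) → 121.7005 109.2088 91.5018 66.4019 30.8226 0.0000 0.0000 0.0000
k=6: j=0 S=35.6220 intr=115.9980 cont=114.9483 V=115.9980[EX]; j=1 S=50.4944 intr=101.1256 cont=100.0758 V=101.1256[EX]; j=2 S=71.5763 intr=80.0437 cont=78.9940 V=80.0437[EX]; j=3 S=101.4600 intr=50.1600 cont=49.1103 V=50.1600[EX]; j=4 S=143.8204 intr=7.7996 cont=16.0276 V=16.0276[hold]; j=5 S=203.8667 intr=0.0000 cont=0.0000 V=0.0000[hold]; j=6 S=288.9828 intr=0.0000 cont=0.0000 V=0.0000[hold]  S*(6)=101.4600
k=5: j=0 S=42.4112 intr=109.2088 cont=108.1591 V=109.2088[EX]; j=1 S=60.1182 intr=91.5018 cont=90.4520 V=91.5018[EX]; j=2 S=85.2181 intr=66.4019 cont=65.3521 V=66.4019[EX]; j=3 S=120.7974 intr=30.8226 cont=33.6653 V=33.6653[hold]; j=4 S=171.2314 intr=0.0000 cont=8.3343 V=8.3343[hold]; j=5 S=242.7220 intr=0.0000 cont=0.0000 V=0.0000[hold]  S*(5)=85.2181
k=4: j=0 S=50.4944 intr=101.1256 cont=100.0758 V=101.1256[EX]; j=1 S=71.5763 intr=80.0437 cont=78.9940 V=80.0437[EX]; j=2 S=101.4600 intr=50.1600 cont=50.4551 V=50.4551[hold]; j=3 S=143.8204 intr=7.7996 cont=21.4486 V=21.4486[hold]; j=4 S=203.8667 intr=0.0000 cont=4.3338 V=4.3338[hold]  S*(4)=71.5763
k=3: j=0 S=60.1182 intr=91.5018 cont=90.4520 V=91.5018[EX]; j=1 S=85.2181 intr=66.4019 cont=65.4917 V=66.4019[EX]; j=2 S=120.7974 intr=30.8226 cont=36.3834 V=36.3834[hold]; j=3 S=171.2314 intr=0.0000 cont=13.2034 V=13.2034[hold]  S*(3)=85.2181
k=2: j=0 S=71.5763 intr=80.0437 cont=78.9940 V=80.0437[EX]; j=1 S=101.4600 intr=50.1600 cont=51.7410 V=51.7410[hold]; j=2 S=143.8204 intr=7.7996 cont=25.1655 V=25.1655[hold]  S*(2)=71.5763
k=1: j=0 S=85.2181 intr=66.4019 cont=66.1001 V=66.4019[EX]; j=1 S=120.7974 intr=30.8226 cont=38.8104 V=38.8104[hold]  S*(1)=85.2181
k=0: j=0 S=101.4600 intr=50.1600 cont=52.8892 V=52.8892[hold]  S*(0)=-

price = 52.8892
boundary = - 85.2181 71.5763 85.2181 71.5763 85.2181 101.4600
tree:
52.8892
66.4019 38.8104
80.0437 51.7410 25.1655
91.5018 66.4019 36.3834 13.2034
101.1256 80.0437 50.4551 21.4486 4.3338
109.2088 91.5018 66.4019 33.6653 8.3343 0.0000
115.9980 101.1256 80.0437 50.1600 16.0276 0.0000 0.0000
121.7005 109.2088 91.5018 66.4019 30.8226 0.0000 0.0000 0.0000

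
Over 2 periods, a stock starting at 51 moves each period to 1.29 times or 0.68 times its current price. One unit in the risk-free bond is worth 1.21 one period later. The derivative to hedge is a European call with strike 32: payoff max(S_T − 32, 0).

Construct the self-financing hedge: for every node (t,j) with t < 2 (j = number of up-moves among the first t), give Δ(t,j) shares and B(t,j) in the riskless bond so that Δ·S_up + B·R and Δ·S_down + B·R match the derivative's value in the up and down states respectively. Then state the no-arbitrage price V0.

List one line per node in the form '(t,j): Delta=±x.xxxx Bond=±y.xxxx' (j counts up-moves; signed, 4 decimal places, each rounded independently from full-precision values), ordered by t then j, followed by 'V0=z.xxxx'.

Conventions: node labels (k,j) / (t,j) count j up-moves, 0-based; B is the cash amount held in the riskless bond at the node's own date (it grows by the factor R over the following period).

(0,0): Delta=0.9707 Bond=-20.2619
(1,0): Delta=0.6021 Bond=-11.7346
(1,1): Delta=1.0000 Bond=-26.4463
V0=29.2425

Since d<R<u, set p* = (R−d)/(u−d) = 0.8689; price each node as the discounted p*-expectation of its children.
At maturity the claim pays: V(2,0)=0.0000, V(2,1)=12.7372, V(2,2)=52.8691
Node (1,0) S=34.6800: V=(p*·12.7372+(1−p*)·0.0000)/1.21=9.1461; Δ=(12.7372−0.0000)/(44.7372−23.5824)=0.6021; B=V−Δ·S=-11.7346
Node (1,1) S=65.7900: V=(p*·52.8691+(1−p*)·12.7372)/1.21=39.3437; Δ=(52.8691−12.7372)/(84.8691−44.7372)=1.0000; B=V−Δ·S=-26.4463
Node (0,0) S=51.0000: V=(p*·39.3437+(1−p*)·9.1461)/1.21=29.2425; Δ=(39.3437−9.1461)/(65.7900−34.6800)=0.9707; B=V−Δ·S=-20.2619
As a check, the time-0 holding Δ(0,0)·S0 + B(0,0) comes to 29.2425 — exactly V0.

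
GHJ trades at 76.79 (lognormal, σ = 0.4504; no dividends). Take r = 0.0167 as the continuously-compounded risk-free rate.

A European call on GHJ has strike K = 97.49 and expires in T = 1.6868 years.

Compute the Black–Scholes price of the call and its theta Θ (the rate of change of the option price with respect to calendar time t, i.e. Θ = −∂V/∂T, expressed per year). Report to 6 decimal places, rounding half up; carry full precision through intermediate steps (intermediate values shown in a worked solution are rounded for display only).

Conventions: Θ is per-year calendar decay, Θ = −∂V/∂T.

price = 11.964944
Θ = -5.706811

σ√T = 0.4504·√1.6868 = 0.584965
d₁ = (ln(S/K) + (r+σ²/2)T) / (σ√T) = (ln(76.79/97.49) + (0.0167+0.4504²/2)·1.6868) / 0.584965 = (-0.238675 + 0.199262) / 0.584965 = -0.067378
d₂ = d₁ − σ√T = -0.067378 − 0.584965 = -0.652343
e^{−rT} = 0.972224
N(d₁) = 0.473141,  N(d₂) = 0.257090
Call price V = S·N(d₁) − K·e^{−rT}·N(d₂) = 36.332463 − 24.367519 = 11.964944
φ(d₁) = (1/√(2π))·e^{−d₁²/2} = 0.398038
Θ = −S·φ(d₁)·σ/(2√T) − r·K·e^{−rT}·N(d₂) = −5.299874 − 0.406938 = -5.706811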